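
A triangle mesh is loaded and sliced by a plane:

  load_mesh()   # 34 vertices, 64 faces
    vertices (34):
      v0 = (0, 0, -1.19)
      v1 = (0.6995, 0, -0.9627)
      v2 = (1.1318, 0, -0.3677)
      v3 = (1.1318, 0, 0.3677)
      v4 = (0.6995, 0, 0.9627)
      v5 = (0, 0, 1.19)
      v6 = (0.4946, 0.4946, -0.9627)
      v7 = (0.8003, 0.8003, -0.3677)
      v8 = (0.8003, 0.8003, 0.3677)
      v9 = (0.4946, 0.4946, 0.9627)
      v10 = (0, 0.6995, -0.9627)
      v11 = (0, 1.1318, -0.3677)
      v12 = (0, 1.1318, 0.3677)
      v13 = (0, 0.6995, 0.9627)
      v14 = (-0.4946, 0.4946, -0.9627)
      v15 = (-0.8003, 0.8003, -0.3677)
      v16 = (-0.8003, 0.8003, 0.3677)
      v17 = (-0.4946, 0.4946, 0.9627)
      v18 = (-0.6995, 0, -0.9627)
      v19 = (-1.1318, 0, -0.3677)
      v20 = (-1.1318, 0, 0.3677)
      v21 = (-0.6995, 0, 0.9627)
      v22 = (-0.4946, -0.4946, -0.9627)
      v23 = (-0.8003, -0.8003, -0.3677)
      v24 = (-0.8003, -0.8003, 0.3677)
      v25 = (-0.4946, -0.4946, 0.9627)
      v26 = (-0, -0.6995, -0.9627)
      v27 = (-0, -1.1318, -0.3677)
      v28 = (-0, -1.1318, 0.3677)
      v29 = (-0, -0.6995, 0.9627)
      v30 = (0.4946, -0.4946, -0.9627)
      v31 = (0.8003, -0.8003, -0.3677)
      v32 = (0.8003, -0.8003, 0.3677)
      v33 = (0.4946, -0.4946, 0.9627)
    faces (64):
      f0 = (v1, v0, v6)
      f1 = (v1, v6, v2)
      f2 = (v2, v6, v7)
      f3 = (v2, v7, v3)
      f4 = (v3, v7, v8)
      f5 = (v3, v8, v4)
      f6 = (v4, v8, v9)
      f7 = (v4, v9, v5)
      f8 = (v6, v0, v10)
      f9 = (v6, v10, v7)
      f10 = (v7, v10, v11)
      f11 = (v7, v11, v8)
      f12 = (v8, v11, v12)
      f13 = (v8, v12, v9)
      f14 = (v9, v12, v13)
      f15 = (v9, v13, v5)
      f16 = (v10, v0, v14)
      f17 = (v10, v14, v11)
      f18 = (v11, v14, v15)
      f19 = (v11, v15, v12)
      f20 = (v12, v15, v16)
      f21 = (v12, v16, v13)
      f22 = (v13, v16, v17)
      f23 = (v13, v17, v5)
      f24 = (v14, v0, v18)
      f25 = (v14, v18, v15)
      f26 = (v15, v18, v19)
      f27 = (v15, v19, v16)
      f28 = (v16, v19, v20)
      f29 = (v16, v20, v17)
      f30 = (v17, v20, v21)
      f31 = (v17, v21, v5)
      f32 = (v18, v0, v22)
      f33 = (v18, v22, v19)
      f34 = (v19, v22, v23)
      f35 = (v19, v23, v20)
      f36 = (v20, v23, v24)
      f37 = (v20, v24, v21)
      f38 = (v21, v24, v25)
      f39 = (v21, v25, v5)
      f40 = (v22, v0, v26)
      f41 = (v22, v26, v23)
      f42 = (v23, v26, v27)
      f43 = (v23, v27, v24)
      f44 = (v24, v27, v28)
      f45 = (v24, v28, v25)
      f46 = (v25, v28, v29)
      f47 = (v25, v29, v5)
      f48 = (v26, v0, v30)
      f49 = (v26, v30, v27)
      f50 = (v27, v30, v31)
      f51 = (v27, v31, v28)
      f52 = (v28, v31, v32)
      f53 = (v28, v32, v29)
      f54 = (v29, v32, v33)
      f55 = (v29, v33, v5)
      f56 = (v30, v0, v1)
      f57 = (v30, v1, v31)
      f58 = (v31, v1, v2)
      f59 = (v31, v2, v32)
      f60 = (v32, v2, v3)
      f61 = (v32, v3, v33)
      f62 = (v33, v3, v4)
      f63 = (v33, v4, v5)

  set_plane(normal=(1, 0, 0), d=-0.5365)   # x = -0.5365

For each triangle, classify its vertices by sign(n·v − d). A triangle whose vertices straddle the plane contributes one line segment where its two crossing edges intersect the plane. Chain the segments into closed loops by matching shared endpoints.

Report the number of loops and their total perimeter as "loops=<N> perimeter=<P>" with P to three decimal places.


loops=1 perimeter=6.256

Straddling triangles (20 of 64):
  (v11,v14,v15) [++-] → (-0.5365, 0.5365, -0.881148)–(-0.5365, 0.909571, -0.3677)  len=0.6347
  (v11,v15,v12) [+-+] → (-0.5365, 0.909571, -0.3677)–(-0.5365, 0.909571, -0.125293)  len=0.2424
  (v12,v15,v16) [+--] → (-0.5365, 0.909571, -0.125293)–(-0.5365, 0.909571, 0.3677)  len=0.4930
  (v12,v16,v13) [+-+] → (-0.5365, 0.909571, 0.3677)–(-0.5365, 0.767074, 0.563828)  len=0.2424
  (v13,v16,v17) [+-+] → (-0.5365, 0.767074, 0.563828)–(-0.5365, 0.5365, 0.881148)  len=0.3922
  (v14,v0,v18) [++-] → (-0.5365, 0, -1.01567)–(-0.5365, 0.393459, -0.9627)  len=0.3970
  (v14,v18,v15) [+--] → (-0.5365, 0.393459, -0.9627)–(-0.5365, 0.5365, -0.881148)  len=0.1647
  (v16,v20,v17) [--+] → (-0.5365, 0.462077, 0.923575)–(-0.5365, 0.5365, 0.881148)  len=0.0857
  (v17,v20,v21) [+--] → (-0.5365, 0.462077, 0.923575)–(-0.5365, 0.393459, 0.9627)  len=0.0790
  (v17,v21,v5) [+-+] → (-0.5365, 0.393459, 0.9627)–(-0.5365, 0, 1.01567)  len=0.3970
  (v18,v0,v22) [-++] → (-0.5365, 0, -1.01567)–(-0.5365, -0.393459, -0.9627)  len=0.3970
  (v18,v22,v19) [-+-] → (-0.5365, -0.393459, -0.9627)–(-0.5365, -0.462077, -0.923575)  len=0.0790
  (v19,v22,v23) [-+-] → (-0.5365, -0.462077, -0.923575)–(-0.5365, -0.5365, -0.881148)  len=0.0857
  (v21,v24,v25) [--+] → (-0.5365, -0.5365, 0.881148)–(-0.5365, -0.393459, 0.9627)  len=0.1647
  (v21,v25,v5) [-++] → (-0.5365, -0.393459, 0.9627)–(-0.5365, 0, 1.01567)  len=0.3970
  (v22,v26,v23) [++-] → (-0.5365, -0.767074, -0.563828)–(-0.5365, -0.5365, -0.881148)  len=0.3922
  (v23,v26,v27) [-++] → (-0.5365, -0.767074, -0.563828)–(-0.5365, -0.909571, -0.3677)  len=0.2424
  (v23,v27,v24) [-+-] → (-0.5365, -0.909571, -0.3677)–(-0.5365, -0.909571, 0.125293)  len=0.4930
  (v24,v27,v28) [-++] → (-0.5365, -0.909571, 0.125293)–(-0.5365, -0.909571, 0.3677)  len=0.2424
  (v24,v28,v25) [-++] → (-0.5365, -0.909571, 0.3677)–(-0.5365, -0.5365, 0.881148)  len=0.6347

Chained into 1 loop(s):
  loop 1: 20 segments, perimeter = 6.2561
Total perimeter = 6.256


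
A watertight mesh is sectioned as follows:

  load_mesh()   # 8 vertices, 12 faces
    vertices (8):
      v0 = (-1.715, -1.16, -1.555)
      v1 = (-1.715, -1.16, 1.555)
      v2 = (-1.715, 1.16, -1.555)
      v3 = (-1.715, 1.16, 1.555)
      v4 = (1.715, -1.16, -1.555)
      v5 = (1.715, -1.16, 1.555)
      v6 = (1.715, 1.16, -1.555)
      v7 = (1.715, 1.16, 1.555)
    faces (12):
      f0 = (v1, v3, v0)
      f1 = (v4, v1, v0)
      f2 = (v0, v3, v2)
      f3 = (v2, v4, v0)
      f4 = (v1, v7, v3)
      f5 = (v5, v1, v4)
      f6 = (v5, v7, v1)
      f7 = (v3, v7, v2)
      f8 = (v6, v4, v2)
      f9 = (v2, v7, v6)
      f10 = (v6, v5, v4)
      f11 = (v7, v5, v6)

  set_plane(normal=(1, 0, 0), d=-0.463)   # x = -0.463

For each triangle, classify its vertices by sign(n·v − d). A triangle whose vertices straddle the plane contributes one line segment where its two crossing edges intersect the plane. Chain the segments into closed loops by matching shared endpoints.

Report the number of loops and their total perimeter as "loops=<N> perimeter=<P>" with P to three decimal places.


loops=1 perimeter=10.860

Straddling triangles (8 of 12):
  (v4,v1,v0) [+--] → (-0.463, -1.16, 0.419805)–(-0.463, -1.16, -1.555)  len=1.9748
  (v2,v4,v0) [-+-] → (-0.463, 0.313166, -1.555)–(-0.463, -1.16, -1.555)  len=1.4732
  (v1,v7,v3) [-+-] → (-0.463, -0.313166, 1.555)–(-0.463, 1.16, 1.555)  len=1.4732
  (v5,v1,v4) [+-+] → (-0.463, -1.16, 1.555)–(-0.463, -1.16, 0.419805)  len=1.1352
  (v5,v7,v1) [++-] → (-0.463, -0.313166, 1.555)–(-0.463, -1.16, 1.555)  len=0.8468
  (v3,v7,v2) [-+-] → (-0.463, 1.16, 1.555)–(-0.463, 1.16, -0.419805)  len=1.9748
  (v6,v4,v2) [++-] → (-0.463, 0.313166, -1.555)–(-0.463, 1.16, -1.555)  len=0.8468
  (v2,v7,v6) [-++] → (-0.463, 1.16, -0.419805)–(-0.463, 1.16, -1.555)  len=1.1352

Chained into 1 loop(s):
  loop 1: 8 segments, perimeter = 10.8600
Total perimeter = 10.860


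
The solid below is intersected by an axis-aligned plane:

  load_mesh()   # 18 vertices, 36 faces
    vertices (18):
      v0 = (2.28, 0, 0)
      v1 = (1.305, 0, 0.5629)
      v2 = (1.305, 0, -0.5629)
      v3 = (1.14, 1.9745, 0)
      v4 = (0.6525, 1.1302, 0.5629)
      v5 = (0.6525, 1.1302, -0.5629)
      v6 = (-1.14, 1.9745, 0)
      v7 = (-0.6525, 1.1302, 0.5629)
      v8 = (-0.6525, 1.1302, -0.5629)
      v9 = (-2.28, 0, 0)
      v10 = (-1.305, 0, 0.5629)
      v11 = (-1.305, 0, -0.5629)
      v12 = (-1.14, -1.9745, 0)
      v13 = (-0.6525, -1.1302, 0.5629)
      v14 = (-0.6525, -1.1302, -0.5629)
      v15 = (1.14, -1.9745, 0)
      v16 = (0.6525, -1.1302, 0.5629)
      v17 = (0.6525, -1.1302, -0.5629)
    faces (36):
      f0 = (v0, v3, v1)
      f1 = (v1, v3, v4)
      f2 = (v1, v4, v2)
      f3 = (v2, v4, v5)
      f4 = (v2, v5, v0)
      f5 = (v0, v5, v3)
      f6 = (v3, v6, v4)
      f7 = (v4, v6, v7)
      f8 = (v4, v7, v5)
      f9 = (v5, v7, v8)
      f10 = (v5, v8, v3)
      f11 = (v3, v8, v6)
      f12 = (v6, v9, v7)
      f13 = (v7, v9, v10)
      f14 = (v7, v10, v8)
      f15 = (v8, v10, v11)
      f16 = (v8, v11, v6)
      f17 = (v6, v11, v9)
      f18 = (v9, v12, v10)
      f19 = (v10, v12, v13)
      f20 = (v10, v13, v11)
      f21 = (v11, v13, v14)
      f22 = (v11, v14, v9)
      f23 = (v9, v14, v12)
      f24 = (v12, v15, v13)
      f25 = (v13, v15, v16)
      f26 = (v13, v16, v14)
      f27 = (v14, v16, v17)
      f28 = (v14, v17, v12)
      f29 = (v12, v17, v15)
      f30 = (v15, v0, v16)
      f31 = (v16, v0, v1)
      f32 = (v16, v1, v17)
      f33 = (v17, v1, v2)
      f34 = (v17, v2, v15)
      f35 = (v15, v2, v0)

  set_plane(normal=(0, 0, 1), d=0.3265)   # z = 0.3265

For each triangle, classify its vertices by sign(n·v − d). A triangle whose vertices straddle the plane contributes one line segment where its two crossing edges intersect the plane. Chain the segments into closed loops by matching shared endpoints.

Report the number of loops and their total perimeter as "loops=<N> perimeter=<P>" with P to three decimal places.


loops=2 perimeter=18.117

Straddling triangles (24 of 36):
  (v0,v3,v1) [--+] → (1.23571, 0.829227, 0.3265)–(1.71447, 0, 0.3265)  len=0.9575
  (v1,v3,v4) [+-+] → (1.23571, 0.829227, 0.3265)–(0.857234, 1.48478, 0.3265)  len=0.7570
  (v1,v4,v2) [++-] → (0.789515, 0.892876, 0.3265)–(1.305, 0, 0.3265)  len=1.0310
  (v2,v4,v5) [-+-] → (0.789515, 0.892876, 0.3265)–(0.6525, 1.1302, 0.3265)  len=0.2740
  (v3,v6,v4) [--+] → (-0.100293, 1.48478, 0.3265)–(0.857234, 1.48478, 0.3265)  len=0.9575
  (v4,v6,v7) [+-+] → (-0.100293, 1.48478, 0.3265)–(-0.857234, 1.48478, 0.3265)  len=0.7569
  (v4,v7,v5) [++-] → (-0.378471, 1.1302, 0.3265)–(0.6525, 1.1302, 0.3265)  len=1.0310
  (v5,v7,v8) [-+-] → (-0.378471, 1.1302, 0.3265)–(-0.6525, 1.1302, 0.3265)  len=0.2740
  (v6,v9,v7) [--+] → (-1.336, 0.655552, 0.3265)–(-0.857234, 1.48478, 0.3265)  len=0.9575
  (v7,v9,v10) [+-+] → (-1.336, 0.655552, 0.3265)–(-1.71447, 0, 0.3265)  len=0.7570
  (v7,v10,v8) [++-] → (-1.16799, 0.237324, 0.3265)–(-0.6525, 1.1302, 0.3265)  len=1.0310
  (v8,v10,v11) [-+-] → (-1.16799, 0.237324, 0.3265)–(-1.305, 0, 0.3265)  len=0.2740
  (v9,v12,v10) [--+] → (-1.23571, -0.829227, 0.3265)–(-1.71447, 0, 0.3265)  len=0.9575
  (v10,v12,v13) [+-+] → (-1.23571, -0.829227, 0.3265)–(-0.857234, -1.48478, 0.3265)  len=0.7570
  (v10,v13,v11) [++-] → (-0.789515, -0.892876, 0.3265)–(-1.305, 0, 0.3265)  len=1.0310
  (v11,v13,v14) [-+-] → (-0.789515, -0.892876, 0.3265)–(-0.6525, -1.1302, 0.3265)  len=0.2740
  (v12,v15,v13) [--+] → (0.100293, -1.48478, 0.3265)–(-0.857234, -1.48478, 0.3265)  len=0.9575
  (v13,v15,v16) [+-+] → (0.100293, -1.48478, 0.3265)–(0.857234, -1.48478, 0.3265)  len=0.7569
  (v13,v16,v14) [++-] → (0.378471, -1.1302, 0.3265)–(-0.6525, -1.1302, 0.3265)  len=1.0310
  (v14,v16,v17) [-+-] → (0.378471, -1.1302, 0.3265)–(0.6525, -1.1302, 0.3265)  len=0.2740
  (v15,v0,v16) [--+] → (1.336, -0.655552, 0.3265)–(0.857234, -1.48478, 0.3265)  len=0.9575
  (v16,v0,v1) [+-+] → (1.336, -0.655552, 0.3265)–(1.71447, 0, 0.3265)  len=0.7570
  (v16,v1,v17) [++-] → (1.16799, -0.237324, 0.3265)–(0.6525, -1.1302, 0.3265)  len=1.0310
  (v17,v1,v2) [-+-] → (1.16799, -0.237324, 0.3265)–(1.305, 0, 0.3265)  len=0.2740

Chained into 2 loop(s):
  loop 1: 12 segments, perimeter = 10.2868
  loop 2: 12 segments, perimeter = 7.8301
Total perimeter = 18.117


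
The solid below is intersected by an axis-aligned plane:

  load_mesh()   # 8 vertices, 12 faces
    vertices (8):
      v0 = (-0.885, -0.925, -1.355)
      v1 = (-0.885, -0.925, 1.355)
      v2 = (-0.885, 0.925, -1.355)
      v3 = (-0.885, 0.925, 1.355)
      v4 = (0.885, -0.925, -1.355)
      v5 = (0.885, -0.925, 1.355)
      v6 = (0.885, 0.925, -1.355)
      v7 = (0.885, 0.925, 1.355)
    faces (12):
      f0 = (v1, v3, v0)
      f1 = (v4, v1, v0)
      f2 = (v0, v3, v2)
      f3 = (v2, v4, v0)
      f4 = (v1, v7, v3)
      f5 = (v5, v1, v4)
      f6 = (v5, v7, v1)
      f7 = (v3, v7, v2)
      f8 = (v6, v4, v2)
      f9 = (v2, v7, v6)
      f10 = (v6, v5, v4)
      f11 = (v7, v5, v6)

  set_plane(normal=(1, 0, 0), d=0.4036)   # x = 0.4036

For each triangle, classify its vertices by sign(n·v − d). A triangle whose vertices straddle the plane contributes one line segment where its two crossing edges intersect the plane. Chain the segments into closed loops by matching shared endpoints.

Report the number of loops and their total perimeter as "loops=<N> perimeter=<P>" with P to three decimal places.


loops=1 perimeter=9.120

Straddling triangles (8 of 12):
  (v4,v1,v0) [+--] → (0.4036, -0.925, -0.617941)–(0.4036, -0.925, -1.355)  len=0.7371
  (v2,v4,v0) [-+-] → (0.4036, -0.421842, -1.355)–(0.4036, -0.925, -1.355)  len=0.5032
  (v1,v7,v3) [-+-] → (0.4036, 0.421842, 1.355)–(0.4036, 0.925, 1.355)  len=0.5032
  (v5,v1,v4) [+-+] → (0.4036, -0.925, 1.355)–(0.4036, -0.925, -0.617941)  len=1.9729
  (v5,v7,v1) [++-] → (0.4036, 0.421842, 1.355)–(0.4036, -0.925, 1.355)  len=1.3468
  (v3,v7,v2) [-+-] → (0.4036, 0.925, 1.355)–(0.4036, 0.925, 0.617941)  len=0.7371
  (v6,v4,v2) [++-] → (0.4036, -0.421842, -1.355)–(0.4036, 0.925, -1.355)  len=1.3468
  (v2,v7,v6) [-++] → (0.4036, 0.925, 0.617941)–(0.4036, 0.925, -1.355)  len=1.9729

Chained into 1 loop(s):
  loop 1: 8 segments, perimeter = 9.1200
Total perimeter = 9.120


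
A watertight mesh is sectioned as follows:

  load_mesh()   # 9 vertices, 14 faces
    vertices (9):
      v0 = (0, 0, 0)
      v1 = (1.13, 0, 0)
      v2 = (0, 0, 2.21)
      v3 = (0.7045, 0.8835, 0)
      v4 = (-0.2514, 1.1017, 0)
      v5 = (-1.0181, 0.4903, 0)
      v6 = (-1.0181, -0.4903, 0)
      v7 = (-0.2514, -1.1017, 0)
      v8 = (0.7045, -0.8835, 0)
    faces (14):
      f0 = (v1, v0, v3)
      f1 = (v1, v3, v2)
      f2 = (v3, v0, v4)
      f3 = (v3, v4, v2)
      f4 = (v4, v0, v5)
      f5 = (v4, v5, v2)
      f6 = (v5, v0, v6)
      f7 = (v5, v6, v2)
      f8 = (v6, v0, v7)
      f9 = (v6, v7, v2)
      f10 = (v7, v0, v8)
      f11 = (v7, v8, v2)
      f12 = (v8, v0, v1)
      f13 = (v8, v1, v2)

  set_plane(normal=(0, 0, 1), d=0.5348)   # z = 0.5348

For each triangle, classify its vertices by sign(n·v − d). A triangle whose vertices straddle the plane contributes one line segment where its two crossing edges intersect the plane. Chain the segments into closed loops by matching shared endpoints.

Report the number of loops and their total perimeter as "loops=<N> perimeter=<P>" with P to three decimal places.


loops=1 perimeter=5.203

Straddling triangles (7 of 14):
  (v1,v3,v2) [--+] → (0.534017, 0.669701, 0.5348)–(0.85655, 0, 0.5348)  len=0.7433
  (v3,v4,v2) [--+] → (-0.190563, 0.835099, 0.5348)–(0.534017, 0.669701, 0.5348)  len=0.7432
  (v4,v5,v2) [--+] → (-0.771729, 0.371652, 0.5348)–(-0.190563, 0.835099, 0.5348)  len=0.7433
  (v5,v6,v2) [--+] → (-0.771729, -0.371652, 0.5348)–(-0.771729, 0.371652, 0.5348)  len=0.7433
  (v6,v7,v2) [--+] → (-0.190563, -0.835099, 0.5348)–(-0.771729, -0.371652, 0.5348)  len=0.7433
  (v7,v8,v2) [--+] → (0.534017, -0.669701, 0.5348)–(-0.190563, -0.835099, 0.5348)  len=0.7432
  (v8,v1,v2) [--+] → (0.85655, 0, 0.5348)–(0.534017, -0.669701, 0.5348)  len=0.7433

Chained into 1 loop(s):
  loop 1: 7 segments, perimeter = 5.2030
Total perimeter = 5.203


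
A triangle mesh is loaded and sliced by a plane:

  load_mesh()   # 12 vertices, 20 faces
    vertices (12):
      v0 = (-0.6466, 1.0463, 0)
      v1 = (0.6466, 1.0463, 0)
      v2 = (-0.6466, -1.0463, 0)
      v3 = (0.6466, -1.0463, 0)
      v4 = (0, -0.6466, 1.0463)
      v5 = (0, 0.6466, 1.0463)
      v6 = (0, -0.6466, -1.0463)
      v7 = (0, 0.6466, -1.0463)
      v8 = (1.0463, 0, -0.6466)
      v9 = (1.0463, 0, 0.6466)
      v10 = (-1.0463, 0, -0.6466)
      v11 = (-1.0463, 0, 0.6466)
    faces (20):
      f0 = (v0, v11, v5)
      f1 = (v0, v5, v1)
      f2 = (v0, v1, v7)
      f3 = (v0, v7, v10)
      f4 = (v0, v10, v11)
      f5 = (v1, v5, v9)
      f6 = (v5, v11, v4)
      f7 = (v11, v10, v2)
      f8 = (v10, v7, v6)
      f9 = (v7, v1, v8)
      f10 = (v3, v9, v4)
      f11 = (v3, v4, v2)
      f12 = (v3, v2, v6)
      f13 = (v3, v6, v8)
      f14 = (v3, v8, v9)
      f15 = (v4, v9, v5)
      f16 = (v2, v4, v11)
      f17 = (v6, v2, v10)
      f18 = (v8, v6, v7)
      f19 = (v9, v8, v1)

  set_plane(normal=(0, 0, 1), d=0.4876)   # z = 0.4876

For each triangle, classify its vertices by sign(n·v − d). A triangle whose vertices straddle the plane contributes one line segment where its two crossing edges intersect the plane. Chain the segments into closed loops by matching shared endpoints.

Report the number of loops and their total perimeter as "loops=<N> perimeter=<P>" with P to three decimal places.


Straddling triangles (10 of 20):
  (v0,v11,v5) [-++] → (-0.948013, 0.257287, 0.4876)–(-0.345269, 0.860031, 0.4876)  len=0.8524
  (v0,v5,v1) [-+-] → (-0.345269, 0.860031, 0.4876)–(0.345269, 0.860031, 0.4876)  len=0.6905
  (v0,v10,v11) [--+] → (-1.0463, 0, 0.4876)–(-0.948013, 0.257287, 0.4876)  len=0.2754
  (v1,v5,v9) [-++] → (0.345269, 0.860031, 0.4876)–(0.948013, 0.257287, 0.4876)  len=0.8524
  (v11,v10,v2) [+--] → (-1.0463, 0, 0.4876)–(-0.948013, -0.257287, 0.4876)  len=0.2754
  (v3,v9,v4) [-++] → (0.948013, -0.257287, 0.4876)–(0.345269, -0.860031, 0.4876)  len=0.8524
  (v3,v4,v2) [-+-] → (0.345269, -0.860031, 0.4876)–(-0.345269, -0.860031, 0.4876)  len=0.6905
  (v3,v8,v9) [--+] → (1.0463, 0, 0.4876)–(0.948013, -0.257287, 0.4876)  len=0.2754
  (v2,v4,v11) [-++] → (-0.345269, -0.860031, 0.4876)–(-0.948013, -0.257287, 0.4876)  len=0.8524
  (v9,v8,v1) [+--] → (1.0463, 0, 0.4876)–(0.948013, 0.257287, 0.4876)  len=0.2754

Chained into 1 loop(s):
  loop 1: 10 segments, perimeter = 5.8924
Total perimeter = 5.892

loops=1 perimeter=5.892


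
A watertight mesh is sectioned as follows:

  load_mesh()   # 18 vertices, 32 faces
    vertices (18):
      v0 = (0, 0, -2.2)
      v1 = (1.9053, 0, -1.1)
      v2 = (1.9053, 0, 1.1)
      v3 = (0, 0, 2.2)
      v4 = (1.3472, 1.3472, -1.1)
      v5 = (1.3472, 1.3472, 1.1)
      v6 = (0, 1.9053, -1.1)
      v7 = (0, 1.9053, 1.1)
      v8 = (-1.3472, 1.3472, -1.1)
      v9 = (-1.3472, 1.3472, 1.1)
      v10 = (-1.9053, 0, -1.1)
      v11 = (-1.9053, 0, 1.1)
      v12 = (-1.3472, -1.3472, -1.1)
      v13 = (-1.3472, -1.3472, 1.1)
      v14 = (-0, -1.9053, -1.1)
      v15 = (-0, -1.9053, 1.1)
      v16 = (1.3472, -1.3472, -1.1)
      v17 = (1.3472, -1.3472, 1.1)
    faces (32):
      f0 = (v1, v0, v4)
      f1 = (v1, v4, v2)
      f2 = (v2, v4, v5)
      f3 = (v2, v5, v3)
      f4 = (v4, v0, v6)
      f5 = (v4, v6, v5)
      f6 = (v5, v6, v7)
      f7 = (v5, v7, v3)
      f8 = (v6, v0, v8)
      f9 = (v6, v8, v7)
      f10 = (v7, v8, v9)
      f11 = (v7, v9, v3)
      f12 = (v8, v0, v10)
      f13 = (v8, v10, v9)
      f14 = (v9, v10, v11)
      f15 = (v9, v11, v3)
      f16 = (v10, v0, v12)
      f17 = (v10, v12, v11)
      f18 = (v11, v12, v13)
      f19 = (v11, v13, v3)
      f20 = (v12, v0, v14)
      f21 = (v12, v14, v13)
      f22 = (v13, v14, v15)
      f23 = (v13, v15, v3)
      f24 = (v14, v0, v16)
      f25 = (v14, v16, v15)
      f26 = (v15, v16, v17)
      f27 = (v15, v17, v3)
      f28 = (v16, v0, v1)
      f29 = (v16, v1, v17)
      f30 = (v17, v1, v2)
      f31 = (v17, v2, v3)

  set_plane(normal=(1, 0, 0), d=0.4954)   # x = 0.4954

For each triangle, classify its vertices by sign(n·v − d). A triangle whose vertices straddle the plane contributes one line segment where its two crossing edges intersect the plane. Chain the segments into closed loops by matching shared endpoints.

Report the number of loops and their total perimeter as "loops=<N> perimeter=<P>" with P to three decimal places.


Straddling triangles (12 of 32):
  (v1,v0,v4) [+-+] → (0.4954, 0, -1.91399)–(0.4954, 0.4954, -1.7955)  len=0.5094
  (v2,v5,v3) [++-] → (0.4954, 0.4954, 1.7955)–(0.4954, 0, 1.91399)  len=0.5094
  (v4,v0,v6) [+--] → (0.4954, 0.4954, -1.7955)–(0.4954, 1.70007, -1.1)  len=1.3910
  (v4,v6,v5) [+-+] → (0.4954, 1.70007, -1.1)–(0.4954, 1.70007, -0.291004)  len=0.8090
  (v5,v6,v7) [+--] → (0.4954, 1.70007, -0.291004)–(0.4954, 1.70007, 1.1)  len=1.3910
  (v5,v7,v3) [+--] → (0.4954, 1.70007, 1.1)–(0.4954, 0.4954, 1.7955)  len=1.3910
  (v14,v0,v16) [--+] → (0.4954, -0.4954, -1.7955)–(0.4954, -1.70007, -1.1)  len=1.3910
  (v14,v16,v15) [-+-] → (0.4954, -1.70007, -1.1)–(0.4954, -1.70007, 0.291004)  len=1.3910
  (v15,v16,v17) [-++] → (0.4954, -1.70007, 0.291004)–(0.4954, -1.70007, 1.1)  len=0.8090
  (v15,v17,v3) [-+-] → (0.4954, -1.70007, 1.1)–(0.4954, -0.4954, 1.7955)  len=1.3910
  (v16,v0,v1) [+-+] → (0.4954, -0.4954, -1.7955)–(0.4954, 0, -1.91399)  len=0.5094
  (v17,v2,v3) [++-] → (0.4954, 0, 1.91399)–(0.4954, -0.4954, 1.7955)  len=0.5094

Chained into 1 loop(s):
  loop 1: 12 segments, perimeter = 12.0016
Total perimeter = 12.002

loops=1 perimeter=12.002


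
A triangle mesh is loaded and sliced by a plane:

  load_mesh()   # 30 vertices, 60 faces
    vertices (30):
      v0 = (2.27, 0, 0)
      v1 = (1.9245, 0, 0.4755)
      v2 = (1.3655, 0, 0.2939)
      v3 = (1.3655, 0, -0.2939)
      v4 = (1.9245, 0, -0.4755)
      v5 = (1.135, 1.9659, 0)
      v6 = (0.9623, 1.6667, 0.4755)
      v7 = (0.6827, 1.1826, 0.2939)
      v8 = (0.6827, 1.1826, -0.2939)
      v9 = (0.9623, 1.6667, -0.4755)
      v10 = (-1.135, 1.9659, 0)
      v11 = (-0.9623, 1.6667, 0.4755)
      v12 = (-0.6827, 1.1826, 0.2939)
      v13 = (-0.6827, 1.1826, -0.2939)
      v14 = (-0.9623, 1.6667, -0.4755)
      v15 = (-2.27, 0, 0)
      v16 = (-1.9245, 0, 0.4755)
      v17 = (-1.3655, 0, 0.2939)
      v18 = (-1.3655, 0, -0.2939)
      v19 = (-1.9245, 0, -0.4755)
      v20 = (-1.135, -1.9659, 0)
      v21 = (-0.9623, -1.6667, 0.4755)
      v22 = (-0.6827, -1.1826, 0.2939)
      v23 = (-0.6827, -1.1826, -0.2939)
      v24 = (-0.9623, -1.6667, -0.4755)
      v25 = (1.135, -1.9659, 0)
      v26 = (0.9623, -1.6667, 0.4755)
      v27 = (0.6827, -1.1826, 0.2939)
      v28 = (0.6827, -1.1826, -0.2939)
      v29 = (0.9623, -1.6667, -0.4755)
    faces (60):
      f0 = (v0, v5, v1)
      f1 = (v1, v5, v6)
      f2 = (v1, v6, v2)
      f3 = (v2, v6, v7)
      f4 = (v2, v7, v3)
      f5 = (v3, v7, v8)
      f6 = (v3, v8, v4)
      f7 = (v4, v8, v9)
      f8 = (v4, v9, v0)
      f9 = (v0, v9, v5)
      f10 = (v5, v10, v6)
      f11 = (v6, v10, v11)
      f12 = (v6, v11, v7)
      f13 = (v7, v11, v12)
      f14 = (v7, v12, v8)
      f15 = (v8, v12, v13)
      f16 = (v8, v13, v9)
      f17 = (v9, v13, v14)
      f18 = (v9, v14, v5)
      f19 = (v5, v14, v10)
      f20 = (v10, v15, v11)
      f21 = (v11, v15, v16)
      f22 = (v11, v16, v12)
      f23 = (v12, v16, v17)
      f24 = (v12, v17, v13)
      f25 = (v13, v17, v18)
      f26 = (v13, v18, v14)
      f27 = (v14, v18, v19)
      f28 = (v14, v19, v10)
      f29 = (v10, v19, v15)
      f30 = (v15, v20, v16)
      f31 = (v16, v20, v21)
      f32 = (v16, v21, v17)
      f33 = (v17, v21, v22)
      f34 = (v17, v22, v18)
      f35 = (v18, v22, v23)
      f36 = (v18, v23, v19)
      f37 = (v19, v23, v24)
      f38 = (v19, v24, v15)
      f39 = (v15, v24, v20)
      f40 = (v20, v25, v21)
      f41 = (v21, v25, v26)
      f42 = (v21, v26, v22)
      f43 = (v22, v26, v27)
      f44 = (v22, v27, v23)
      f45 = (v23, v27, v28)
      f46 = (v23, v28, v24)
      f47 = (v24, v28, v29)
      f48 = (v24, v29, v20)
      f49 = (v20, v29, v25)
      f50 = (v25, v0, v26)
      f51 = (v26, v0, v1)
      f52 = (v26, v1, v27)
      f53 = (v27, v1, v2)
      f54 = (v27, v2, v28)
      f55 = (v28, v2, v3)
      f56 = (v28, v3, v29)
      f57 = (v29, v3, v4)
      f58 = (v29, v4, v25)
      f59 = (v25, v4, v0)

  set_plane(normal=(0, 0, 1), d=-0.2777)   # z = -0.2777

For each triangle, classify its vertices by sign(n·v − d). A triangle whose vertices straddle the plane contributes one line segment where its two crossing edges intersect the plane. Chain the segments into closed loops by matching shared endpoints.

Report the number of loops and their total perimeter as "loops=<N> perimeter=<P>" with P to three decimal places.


loops=2 perimeter=20.603

Straddling triangles (24 of 60):
  (v2,v7,v3) [++-] → (1.34668, 0.0325929, -0.2777)–(1.3655, 0, -0.2777)  len=0.0376
  (v3,v7,v8) [-+-] → (1.34668, 0.0325929, -0.2777)–(0.6827, 1.1826, -0.2777)  len=1.3279
  (v4,v9,v0) [--+] → (1.50628, 0.973381, -0.2777)–(2.06822, 0, -0.2777)  len=1.1239
  (v0,v9,v5) [+-+] → (1.50628, 0.973381, -0.2777)–(1.03414, 1.79116, -0.2777)  len=0.9443
  (v7,v12,v8) [++-] → (0.645069, 1.1826, -0.2777)–(0.6827, 1.1826, -0.2777)  len=0.0376
  (v8,v12,v13) [-+-] → (0.645069, 1.1826, -0.2777)–(-0.6827, 1.1826, -0.2777)  len=1.3278
  (v9,v14,v5) [--+] → (-0.0898585, 1.79116, -0.2777)–(1.03414, 1.79116, -0.2777)  len=1.1240
  (v5,v14,v10) [+-+] → (-0.0898585, 1.79116, -0.2777)–(-1.03414, 1.79116, -0.2777)  len=0.9443
  (v12,v17,v13) [++-] → (-0.701518, 1.15001, -0.2777)–(-0.6827, 1.1826, -0.2777)  len=0.0376
  (v13,v17,v18) [-+-] → (-0.701518, 1.15001, -0.2777)–(-1.3655, 0, -0.2777)  len=1.3279
  (v14,v19,v10) [--+] → (-1.59608, 0.817781, -0.2777)–(-1.03414, 1.79116, -0.2777)  len=1.1239
  (v10,v19,v15) [+-+] → (-1.59608, 0.817781, -0.2777)–(-2.06822, 0, -0.2777)  len=0.9443
  (v17,v22,v18) [++-] → (-1.34668, -0.0325929, -0.2777)–(-1.3655, 0, -0.2777)  len=0.0376
  (v18,v22,v23) [-+-] → (-1.34668, -0.0325929, -0.2777)–(-0.6827, -1.1826, -0.2777)  len=1.3279
  (v19,v24,v15) [--+] → (-1.50628, -0.973381, -0.2777)–(-2.06822, 0, -0.2777)  len=1.1239
  (v15,v24,v20) [+-+] → (-1.50628, -0.973381, -0.2777)–(-1.03414, -1.79116, -0.2777)  len=0.9443
  (v22,v27,v23) [++-] → (-0.645069, -1.1826, -0.2777)–(-0.6827, -1.1826, -0.2777)  len=0.0376
  (v23,v27,v28) [-+-] → (-0.645069, -1.1826, -0.2777)–(0.6827, -1.1826, -0.2777)  len=1.3278
  (v24,v29,v20) [--+] → (0.0898585, -1.79116, -0.2777)–(-1.03414, -1.79116, -0.2777)  len=1.1240
  (v20,v29,v25) [+-+] → (0.0898585, -1.79116, -0.2777)–(1.03414, -1.79116, -0.2777)  len=0.9443
  (v27,v2,v28) [++-] → (0.701518, -1.15001, -0.2777)–(0.6827, -1.1826, -0.2777)  len=0.0376
  (v28,v2,v3) [-+-] → (0.701518, -1.15001, -0.2777)–(1.3655, 0, -0.2777)  len=1.3279
  (v29,v4,v25) [--+] → (1.59608, -0.817781, -0.2777)–(1.03414, -1.79116, -0.2777)  len=1.1239
  (v25,v4,v0) [+-+] → (1.59608, -0.817781, -0.2777)–(2.06822, 0, -0.2777)  len=0.9443

Chained into 2 loop(s):
  loop 1: 12 segments, perimeter = 8.1930
  loop 2: 12 segments, perimeter = 12.4095
Total perimeter = 20.603


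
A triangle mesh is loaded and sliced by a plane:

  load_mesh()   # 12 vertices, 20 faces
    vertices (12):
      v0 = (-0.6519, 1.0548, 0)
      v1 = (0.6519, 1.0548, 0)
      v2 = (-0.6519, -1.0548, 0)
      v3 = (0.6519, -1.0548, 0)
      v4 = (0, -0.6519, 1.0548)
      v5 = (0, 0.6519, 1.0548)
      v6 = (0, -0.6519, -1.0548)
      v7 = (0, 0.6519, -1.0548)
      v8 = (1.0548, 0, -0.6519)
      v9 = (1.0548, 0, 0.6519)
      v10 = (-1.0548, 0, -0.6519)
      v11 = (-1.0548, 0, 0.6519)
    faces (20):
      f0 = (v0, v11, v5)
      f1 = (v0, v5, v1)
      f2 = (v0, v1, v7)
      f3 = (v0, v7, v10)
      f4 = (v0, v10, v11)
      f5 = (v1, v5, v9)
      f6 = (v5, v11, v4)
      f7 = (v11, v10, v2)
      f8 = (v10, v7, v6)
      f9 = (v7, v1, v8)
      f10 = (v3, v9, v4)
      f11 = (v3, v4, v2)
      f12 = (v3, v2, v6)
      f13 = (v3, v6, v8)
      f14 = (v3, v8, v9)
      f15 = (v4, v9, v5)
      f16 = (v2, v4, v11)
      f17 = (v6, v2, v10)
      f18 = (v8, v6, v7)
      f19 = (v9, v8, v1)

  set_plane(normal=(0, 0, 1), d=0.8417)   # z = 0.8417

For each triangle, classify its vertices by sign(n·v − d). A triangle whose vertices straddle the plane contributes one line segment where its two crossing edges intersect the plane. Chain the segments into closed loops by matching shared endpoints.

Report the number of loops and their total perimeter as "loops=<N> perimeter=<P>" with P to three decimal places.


Straddling triangles (8 of 20):
  (v0,v11,v5) [--+] → (-0.5579, 0.3071, 0.8417)–(-0.131703, 0.733297, 0.8417)  len=0.6027
  (v0,v5,v1) [-+-] → (-0.131703, 0.733297, 0.8417)–(0.131703, 0.733297, 0.8417)  len=0.2634
  (v1,v5,v9) [-+-] → (0.131703, 0.733297, 0.8417)–(0.5579, 0.3071, 0.8417)  len=0.6027
  (v5,v11,v4) [+-+] → (-0.5579, 0.3071, 0.8417)–(-0.5579, -0.3071, 0.8417)  len=0.6142
  (v3,v9,v4) [--+] → (0.5579, -0.3071, 0.8417)–(0.131703, -0.733297, 0.8417)  len=0.6027
  (v3,v4,v2) [-+-] → (0.131703, -0.733297, 0.8417)–(-0.131703, -0.733297, 0.8417)  len=0.2634
  (v4,v9,v5) [+-+] → (0.5579, -0.3071, 0.8417)–(0.5579, 0.3071, 0.8417)  len=0.6142
  (v2,v4,v11) [-+-] → (-0.131703, -0.733297, 0.8417)–(-0.5579, -0.3071, 0.8417)  len=0.6027

Chained into 1 loop(s):
  loop 1: 8 segments, perimeter = 4.1661
Total perimeter = 4.166

loops=1 perimeter=4.166


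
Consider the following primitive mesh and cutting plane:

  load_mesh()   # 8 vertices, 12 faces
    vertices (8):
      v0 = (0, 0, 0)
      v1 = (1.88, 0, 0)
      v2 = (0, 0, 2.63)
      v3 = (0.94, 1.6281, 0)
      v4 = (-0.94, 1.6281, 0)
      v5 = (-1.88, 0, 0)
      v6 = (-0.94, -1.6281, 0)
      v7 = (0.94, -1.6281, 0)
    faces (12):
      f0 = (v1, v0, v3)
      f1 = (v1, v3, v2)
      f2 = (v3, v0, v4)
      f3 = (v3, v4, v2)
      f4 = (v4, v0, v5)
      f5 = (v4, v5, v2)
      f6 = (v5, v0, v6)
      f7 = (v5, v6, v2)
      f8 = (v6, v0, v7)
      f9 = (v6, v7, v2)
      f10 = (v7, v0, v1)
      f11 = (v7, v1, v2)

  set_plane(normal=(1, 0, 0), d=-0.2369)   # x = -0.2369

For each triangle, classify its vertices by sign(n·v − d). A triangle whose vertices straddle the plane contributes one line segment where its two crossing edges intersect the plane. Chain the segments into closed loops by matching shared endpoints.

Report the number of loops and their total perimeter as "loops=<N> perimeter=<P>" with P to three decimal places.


Straddling triangles (8 of 12):
  (v3,v0,v4) [++-] → (-0.2369, 0.410316, 0)–(-0.2369, 1.6281, 0)  len=1.2178
  (v3,v4,v2) [+-+] → (-0.2369, 1.6281, 0)–(-0.2369, 0.410316, 1.96718)  len=2.3136
  (v4,v0,v5) [-+-] → (-0.2369, 0.410316, 0)–(-0.2369, 0, 0)  len=0.4103
  (v4,v5,v2) [--+] → (-0.2369, 0, 2.29859)–(-0.2369, 0.410316, 1.96718)  len=0.5274
  (v5,v0,v6) [-+-] → (-0.2369, 0, 0)–(-0.2369, -0.410316, 0)  len=0.4103
  (v5,v6,v2) [--+] → (-0.2369, -0.410316, 1.96718)–(-0.2369, 0, 2.29859)  len=0.5274
  (v6,v0,v7) [-++] → (-0.2369, -0.410316, 0)–(-0.2369, -1.6281, 0)  len=1.2178
  (v6,v7,v2) [-++] → (-0.2369, -1.6281, 0)–(-0.2369, -0.410316, 1.96718)  len=2.3136

Chained into 1 loop(s):
  loop 1: 8 segments, perimeter = 8.9383
Total perimeter = 8.938

loops=1 perimeter=8.938


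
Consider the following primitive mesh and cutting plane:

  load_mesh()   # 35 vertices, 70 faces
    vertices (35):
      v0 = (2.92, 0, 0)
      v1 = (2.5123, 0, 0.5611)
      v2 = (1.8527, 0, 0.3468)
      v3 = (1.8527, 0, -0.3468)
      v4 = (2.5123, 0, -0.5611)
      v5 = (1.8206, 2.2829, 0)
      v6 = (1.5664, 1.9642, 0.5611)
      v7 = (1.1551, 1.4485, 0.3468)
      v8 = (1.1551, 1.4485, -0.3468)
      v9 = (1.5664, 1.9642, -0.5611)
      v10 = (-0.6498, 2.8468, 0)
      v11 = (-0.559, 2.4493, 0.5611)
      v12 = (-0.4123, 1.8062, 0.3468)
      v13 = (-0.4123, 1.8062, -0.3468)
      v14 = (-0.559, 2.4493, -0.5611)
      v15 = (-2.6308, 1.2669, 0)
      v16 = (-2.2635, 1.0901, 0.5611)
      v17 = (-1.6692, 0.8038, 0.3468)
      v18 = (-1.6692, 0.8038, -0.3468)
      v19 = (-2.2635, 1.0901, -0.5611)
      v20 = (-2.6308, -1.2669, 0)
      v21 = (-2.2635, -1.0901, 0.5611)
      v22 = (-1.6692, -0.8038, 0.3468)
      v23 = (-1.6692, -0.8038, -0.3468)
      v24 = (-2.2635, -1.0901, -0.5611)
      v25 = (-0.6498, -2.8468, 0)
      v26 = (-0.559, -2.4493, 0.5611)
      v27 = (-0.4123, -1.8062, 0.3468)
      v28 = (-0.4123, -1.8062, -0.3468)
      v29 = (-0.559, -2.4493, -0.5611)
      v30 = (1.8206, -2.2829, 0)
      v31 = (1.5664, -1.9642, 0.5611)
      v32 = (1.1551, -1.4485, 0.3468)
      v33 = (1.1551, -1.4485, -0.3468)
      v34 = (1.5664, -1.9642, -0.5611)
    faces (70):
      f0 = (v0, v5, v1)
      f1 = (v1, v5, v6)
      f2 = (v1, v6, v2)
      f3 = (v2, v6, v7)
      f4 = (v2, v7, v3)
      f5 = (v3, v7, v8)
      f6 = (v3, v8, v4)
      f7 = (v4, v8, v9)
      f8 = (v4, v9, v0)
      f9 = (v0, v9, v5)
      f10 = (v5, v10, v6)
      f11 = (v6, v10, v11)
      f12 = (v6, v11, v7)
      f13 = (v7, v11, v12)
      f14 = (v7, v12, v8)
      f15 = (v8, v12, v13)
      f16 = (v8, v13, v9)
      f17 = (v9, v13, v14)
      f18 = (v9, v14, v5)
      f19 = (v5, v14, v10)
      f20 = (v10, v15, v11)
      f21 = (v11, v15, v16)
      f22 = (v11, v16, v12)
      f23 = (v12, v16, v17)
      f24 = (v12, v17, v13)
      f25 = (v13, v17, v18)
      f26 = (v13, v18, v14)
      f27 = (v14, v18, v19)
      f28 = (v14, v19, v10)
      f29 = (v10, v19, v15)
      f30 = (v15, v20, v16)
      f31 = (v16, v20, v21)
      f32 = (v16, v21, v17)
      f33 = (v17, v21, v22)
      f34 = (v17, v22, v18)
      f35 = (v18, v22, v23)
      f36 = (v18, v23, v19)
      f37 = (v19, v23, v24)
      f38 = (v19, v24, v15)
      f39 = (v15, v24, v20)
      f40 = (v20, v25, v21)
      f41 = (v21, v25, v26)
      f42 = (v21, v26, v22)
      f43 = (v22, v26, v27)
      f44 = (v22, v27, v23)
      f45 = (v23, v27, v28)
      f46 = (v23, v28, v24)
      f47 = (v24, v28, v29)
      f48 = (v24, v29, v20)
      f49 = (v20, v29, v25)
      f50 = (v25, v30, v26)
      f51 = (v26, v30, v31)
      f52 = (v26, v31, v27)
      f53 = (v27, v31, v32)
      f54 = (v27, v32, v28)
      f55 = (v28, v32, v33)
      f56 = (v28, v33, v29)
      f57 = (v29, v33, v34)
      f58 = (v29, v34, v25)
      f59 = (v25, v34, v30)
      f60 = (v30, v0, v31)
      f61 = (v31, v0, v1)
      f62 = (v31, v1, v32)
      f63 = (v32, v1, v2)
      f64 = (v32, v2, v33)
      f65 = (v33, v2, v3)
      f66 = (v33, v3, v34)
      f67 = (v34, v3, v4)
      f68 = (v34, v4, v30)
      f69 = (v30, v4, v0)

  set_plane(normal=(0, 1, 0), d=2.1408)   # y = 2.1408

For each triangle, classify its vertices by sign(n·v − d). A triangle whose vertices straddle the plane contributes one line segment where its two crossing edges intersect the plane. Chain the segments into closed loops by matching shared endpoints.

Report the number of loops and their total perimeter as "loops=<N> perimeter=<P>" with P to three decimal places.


loops=1 perimeter=7.686

Straddling triangles (16 of 70):
  (v0,v5,v1) [-+-] → (1.88903, 2.1408, 0)–(1.86366, 2.1408, 0.0349259)  len=0.0432
  (v1,v5,v6) [-+-] → (1.86366, 2.1408, 0.0349259)–(1.70726, 2.1408, 0.25018)  len=0.2661
  (v0,v9,v5) [--+] → (1.70726, 2.1408, -0.25018)–(1.88903, 2.1408, 0)  len=0.3092
  (v5,v10,v6) [++-] → (1.12296, 2.1408, 0.448829)–(1.70726, 2.1408, 0.25018)  len=0.6171
  (v6,v10,v11) [-++] → (1.12296, 2.1408, 0.448829)–(0.792651, 2.1408, 0.5611)  len=0.3489
  (v6,v11,v7) [-+-] → (0.792651, 2.1408, 0.5611)–(-0.0306229, 2.1408, 0.495041)  len=0.8259
  (v7,v11,v12) [-+-] → (-0.0306229, 2.1408, 0.495041)–(-0.488627, 2.1408, 0.458299)  len=0.4595
  (v9,v13,v14) [--+] → (-0.488627, 2.1408, -0.458299)–(0.792651, 2.1408, -0.5611)  len=1.2854
  (v9,v14,v5) [-++] → (0.792651, 2.1408, -0.5611)–(1.70726, 2.1408, -0.25018)  len=0.9660
  (v10,v15,v11) [+-+] → (-1.53504, 2.1408, 0)–(-1.09955, 2.1408, 0.414703)  len=0.6014
  (v11,v15,v16) [+--] → (-1.09955, 2.1408, 0.414703)–(-0.945873, 2.1408, 0.5611)  len=0.2122
  (v11,v16,v12) [+--] → (-0.945873, 2.1408, 0.5611)–(-0.488627, 2.1408, 0.458299)  len=0.4687
  (v13,v18,v14) [--+] → (-0.767141, 2.1408, -0.520923)–(-0.488627, 2.1408, -0.458299)  len=0.2855
  (v14,v18,v19) [+--] → (-0.767141, 2.1408, -0.520923)–(-0.945873, 2.1408, -0.5611)  len=0.1832
  (v14,v19,v10) [+-+] → (-0.945873, 2.1408, -0.5611)–(-1.29833, 2.1408, -0.2255)  len=0.4867
  (v10,v19,v15) [+--] → (-1.29833, 2.1408, -0.2255)–(-1.53504, 2.1408, 0)  len=0.3269

Chained into 1 loop(s):
  loop 1: 16 segments, perimeter = 7.6858
Total perimeter = 7.686


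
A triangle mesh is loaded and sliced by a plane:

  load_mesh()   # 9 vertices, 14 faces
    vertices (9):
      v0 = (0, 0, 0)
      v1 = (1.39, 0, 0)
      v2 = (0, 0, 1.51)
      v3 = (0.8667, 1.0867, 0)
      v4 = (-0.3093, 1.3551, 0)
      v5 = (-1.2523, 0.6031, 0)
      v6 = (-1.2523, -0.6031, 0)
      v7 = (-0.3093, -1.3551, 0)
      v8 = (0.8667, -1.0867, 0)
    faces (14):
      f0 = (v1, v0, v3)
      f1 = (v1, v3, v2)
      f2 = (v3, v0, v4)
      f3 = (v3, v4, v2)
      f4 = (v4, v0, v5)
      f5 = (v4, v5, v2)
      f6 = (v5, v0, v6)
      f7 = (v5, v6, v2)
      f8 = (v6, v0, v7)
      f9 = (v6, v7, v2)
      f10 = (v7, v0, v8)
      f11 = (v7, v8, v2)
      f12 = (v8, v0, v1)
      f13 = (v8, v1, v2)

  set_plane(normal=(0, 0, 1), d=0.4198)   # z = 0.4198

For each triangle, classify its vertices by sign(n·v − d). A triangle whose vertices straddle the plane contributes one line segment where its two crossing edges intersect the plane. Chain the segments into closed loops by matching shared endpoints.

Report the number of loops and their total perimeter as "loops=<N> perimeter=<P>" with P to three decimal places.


Straddling triangles (7 of 14):
  (v1,v3,v2) [--+] → (0.625746, 0.784583, 0.4198)–(1.00356, 0, 0.4198)  len=0.8708
  (v3,v4,v2) [--+] → (-0.223311, 0.978364, 0.4198)–(0.625746, 0.784583, 0.4198)  len=0.8709
  (v4,v5,v2) [--+] → (-0.904144, 0.43543, 0.4198)–(-0.223311, 0.978364, 0.4198)  len=0.8708
  (v5,v6,v2) [--+] → (-0.904144, -0.43543, 0.4198)–(-0.904144, 0.43543, 0.4198)  len=0.8709
  (v6,v7,v2) [--+] → (-0.223311, -0.978364, 0.4198)–(-0.904144, -0.43543, 0.4198)  len=0.8708
  (v7,v8,v2) [--+] → (0.625746, -0.784583, 0.4198)–(-0.223311, -0.978364, 0.4198)  len=0.8709
  (v8,v1,v2) [--+] → (1.00356, 0, 0.4198)–(0.625746, -0.784583, 0.4198)  len=0.8708

Chained into 1 loop(s):
  loop 1: 7 segments, perimeter = 6.0959
Total perimeter = 6.096

loops=1 perimeter=6.096


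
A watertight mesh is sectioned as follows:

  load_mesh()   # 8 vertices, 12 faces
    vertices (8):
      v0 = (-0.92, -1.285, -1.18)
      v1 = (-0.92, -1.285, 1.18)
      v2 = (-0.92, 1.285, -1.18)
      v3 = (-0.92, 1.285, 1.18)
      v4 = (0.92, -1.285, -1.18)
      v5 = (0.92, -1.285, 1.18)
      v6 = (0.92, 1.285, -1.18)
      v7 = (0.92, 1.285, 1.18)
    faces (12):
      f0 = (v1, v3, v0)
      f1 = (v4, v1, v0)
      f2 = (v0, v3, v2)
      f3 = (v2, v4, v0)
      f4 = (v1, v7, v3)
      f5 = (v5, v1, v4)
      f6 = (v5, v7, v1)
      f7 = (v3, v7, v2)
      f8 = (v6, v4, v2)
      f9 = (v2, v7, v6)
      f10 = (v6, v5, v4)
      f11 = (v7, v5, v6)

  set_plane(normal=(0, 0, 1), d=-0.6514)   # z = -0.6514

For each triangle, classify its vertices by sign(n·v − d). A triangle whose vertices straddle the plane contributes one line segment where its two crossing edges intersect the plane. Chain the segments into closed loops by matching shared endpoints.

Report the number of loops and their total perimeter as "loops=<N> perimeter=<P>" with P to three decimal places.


Straddling triangles (8 of 12):
  (v1,v3,v0) [++-] → (-0.92, -0.709364, -0.6514)–(-0.92, -1.285, -0.6514)  len=0.5756
  (v4,v1,v0) [-+-] → (0.507871, -1.285, -0.6514)–(-0.92, -1.285, -0.6514)  len=1.4279
  (v0,v3,v2) [-+-] → (-0.92, -0.709364, -0.6514)–(-0.92, 1.285, -0.6514)  len=1.9944
  (v5,v1,v4) [++-] → (0.507871, -1.285, -0.6514)–(0.92, -1.285, -0.6514)  len=0.4121
  (v3,v7,v2) [++-] → (-0.507871, 1.285, -0.6514)–(-0.92, 1.285, -0.6514)  len=0.4121
  (v2,v7,v6) [-+-] → (-0.507871, 1.285, -0.6514)–(0.92, 1.285, -0.6514)  len=1.4279
  (v6,v5,v4) [-+-] → (0.92, 0.709364, -0.6514)–(0.92, -1.285, -0.6514)  len=1.9944
  (v7,v5,v6) [++-] → (0.92, 0.709364, -0.6514)–(0.92, 1.285, -0.6514)  len=0.5756

Chained into 1 loop(s):
  loop 1: 8 segments, perimeter = 8.8200
Total perimeter = 8.820

loops=1 perimeter=8.820
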